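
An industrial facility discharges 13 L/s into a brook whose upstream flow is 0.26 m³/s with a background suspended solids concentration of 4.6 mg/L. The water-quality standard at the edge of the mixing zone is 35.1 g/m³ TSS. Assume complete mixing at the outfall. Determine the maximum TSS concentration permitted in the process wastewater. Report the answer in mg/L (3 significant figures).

13 L/s = 0.013 m³/s.
Mass balance: 35.1·0.273 = 0.013·Cₑ + 0.26·4.6.
Cₑ = (9.582 − 1.196) / 0.013 = 645.1 mg/L.

645 mg/L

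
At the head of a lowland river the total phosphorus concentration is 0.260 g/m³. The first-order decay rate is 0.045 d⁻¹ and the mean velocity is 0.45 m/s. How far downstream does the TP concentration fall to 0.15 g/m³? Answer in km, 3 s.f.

From C = C₀·e^(−kt), t = ln(C₀/C)/k = ln(0.260/0.15)/0.045 = 0.55/0.045 = 12.22 d.
Distance = v·t = 0.45 m/s × 1.056e+06 s = 4.752e+05 m = 475.2 km.

475 km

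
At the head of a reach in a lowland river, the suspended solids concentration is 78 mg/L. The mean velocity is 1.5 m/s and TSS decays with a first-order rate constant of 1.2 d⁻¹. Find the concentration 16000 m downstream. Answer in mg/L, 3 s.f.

Travel time t = 16000 m / 1.5 m/s = 1.6e+04/1.5 = 1.067e+04 s = 0.1235 d.
First-order decay: C = 78·exp(−1.2·0.1235) = 78·0.8623 = 67.26 mg/L.

67.3 mg/L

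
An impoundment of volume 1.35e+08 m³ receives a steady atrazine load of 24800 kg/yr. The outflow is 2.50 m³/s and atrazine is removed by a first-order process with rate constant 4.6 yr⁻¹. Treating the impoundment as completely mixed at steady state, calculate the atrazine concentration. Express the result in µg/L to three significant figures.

35.4 µg/L

Outflow Q = 2.50 m³/s × 3.156e+07 s/yr = 7.889e+07 m³/yr.
Steady-state CSTR mass balance: W = Q·C + k·V·C, so C = W/(Q + kV).
Q + kV = 7.889e+07 + 4.6·1.35e+08 = 6.999e+08 m³/yr.
C = 24800/6.999e+08 = 3.543e-05 kg/m³ = 0.03543 mg/L = 35.43 µg/L.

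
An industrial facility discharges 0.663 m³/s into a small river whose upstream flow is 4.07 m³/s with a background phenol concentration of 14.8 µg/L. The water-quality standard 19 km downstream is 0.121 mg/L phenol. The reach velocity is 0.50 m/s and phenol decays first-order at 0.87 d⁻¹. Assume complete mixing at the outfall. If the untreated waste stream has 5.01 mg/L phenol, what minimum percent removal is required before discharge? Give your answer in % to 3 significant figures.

76.5 %

14.8 µg/L = 0.0148 mg/L.
Travel time to the compliance point: t = 1.9e+04/0.50 = 3.8e+04 s = 0.4398 d; decay factor exp(−0.87·0.4398) = 0.6821.
So the concentration just after mixing may be at most 0.121/0.6821 = 0.1774 mg/L.
Mass balance: 0.1774·4.733 = 0.663·Cₑ + 4.07·0.0148.
Cₑ = (0.8397 − 0.06024) / 0.663 = 1.176 mg/L.
Required removal = 1 − 1.176/5.01 = 76.54 %.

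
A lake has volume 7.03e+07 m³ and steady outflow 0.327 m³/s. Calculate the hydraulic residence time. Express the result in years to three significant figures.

Q = 0.327 m³/s × 3.156e+07 s/yr = 1.032e+07 m³/yr.
Hydraulic residence time τ = V/Q = 7.03e+07/1.032e+07 = 6.812 yr.

6.81 yr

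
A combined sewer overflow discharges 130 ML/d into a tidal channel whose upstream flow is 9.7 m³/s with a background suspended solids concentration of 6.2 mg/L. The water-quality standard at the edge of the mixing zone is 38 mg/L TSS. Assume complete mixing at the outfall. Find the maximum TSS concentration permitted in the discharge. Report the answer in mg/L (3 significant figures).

130 ML/d = 1.505 m³/s.
Mass balance: 38·11.2 = 1.505·Cₑ + 9.7·6.2.
Cₑ = (425.8 − 60.14) / 1.505 = 243 mg/L.

243 mg/L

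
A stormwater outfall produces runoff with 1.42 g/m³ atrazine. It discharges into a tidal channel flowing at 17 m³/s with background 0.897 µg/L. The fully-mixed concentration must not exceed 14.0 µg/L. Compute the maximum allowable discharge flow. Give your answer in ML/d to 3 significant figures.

13.7 ML/d

0.897 µg/L = 0.000897 mg/L.
14.0 µg/L = 0.014 mg/L.
Mass balance at complete mixing: C_std·(Q_w + Q_r) = Q_w·C_e + Q_r·C_b.
Rearranging, Q_w = Q_r·(C_std − C_b)/(C_e − C_std) = 17·(0.014 − 0.000897) / (1.42 − 0.014) = 0.1584 m³/s.
= 13.69 ML/d.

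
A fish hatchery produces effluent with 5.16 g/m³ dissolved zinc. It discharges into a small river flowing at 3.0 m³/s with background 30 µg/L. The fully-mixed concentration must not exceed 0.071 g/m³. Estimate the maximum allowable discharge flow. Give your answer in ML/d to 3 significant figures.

30 µg/L = 0.03 mg/L.
Mass balance at complete mixing: C_std·(Q_w + Q_r) = Q_w·C_e + Q_r·C_b.
Rearranging, Q_w = Q_r·(C_std − C_b)/(C_e − C_std) = 3.0·(0.071 − 0.03) / (5.16 − 0.071) = 0.02417 m³/s.
= 2.088 ML/d.

2.09 ML/d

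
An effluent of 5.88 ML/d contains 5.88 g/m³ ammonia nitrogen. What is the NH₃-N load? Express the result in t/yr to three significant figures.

5.88 ML/d = 0.06806 m³/s.
Mass flux = Q·C = 0.06806 m³/s × 5.88 g/m³ = 0.4002 g/s.
= 0.4002 g/s × 31.56 = 12.63 t/yr.

12.6 t/yr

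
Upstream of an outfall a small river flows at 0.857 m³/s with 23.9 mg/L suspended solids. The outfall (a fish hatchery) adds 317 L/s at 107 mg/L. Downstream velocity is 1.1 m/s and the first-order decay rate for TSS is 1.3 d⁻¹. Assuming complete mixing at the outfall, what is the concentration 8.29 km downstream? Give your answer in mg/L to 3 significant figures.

317 L/s = 0.317 m³/s.
After complete mixing, C₀ = (0.317·107 + 0.857·23.9) / 1.174 = 46.34 mg/L.
Travel time t = 8290 m / 1.1 m/s = 7536 s = 0.08723 d.
C = 46.34·exp(−1.3·0.08723) = 46.34·0.8928 = 41.37 mg/L.

41.4 mg/L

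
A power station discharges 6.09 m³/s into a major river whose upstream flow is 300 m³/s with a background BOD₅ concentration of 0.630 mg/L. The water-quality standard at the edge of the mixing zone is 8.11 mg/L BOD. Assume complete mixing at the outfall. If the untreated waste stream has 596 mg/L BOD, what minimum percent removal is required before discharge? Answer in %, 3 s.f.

36.8 %

Mass balance: 8.11·306.1 = 6.09·Cₑ + 300·0.63.
Cₑ = (2482 − 189) / 6.09 = 376.6 mg/L.
Required removal = 1 − 376.6/596 = 36.81 %.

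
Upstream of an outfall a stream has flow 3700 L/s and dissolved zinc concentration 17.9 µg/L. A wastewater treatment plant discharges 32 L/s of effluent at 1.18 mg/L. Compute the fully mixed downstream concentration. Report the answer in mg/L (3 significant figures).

32 L/s = 0.032 m³/s.
3700 L/s = 3.7 m³/s.
17.9 µg/L = 0.0179 mg/L.
Flow-weighted mixing gives C = (0.032·1.18 + 3.7·0.0179) / (0.032 + 3.7) = 0.104/3.732 = 0.02786 mg/L.

0.0279 mg/L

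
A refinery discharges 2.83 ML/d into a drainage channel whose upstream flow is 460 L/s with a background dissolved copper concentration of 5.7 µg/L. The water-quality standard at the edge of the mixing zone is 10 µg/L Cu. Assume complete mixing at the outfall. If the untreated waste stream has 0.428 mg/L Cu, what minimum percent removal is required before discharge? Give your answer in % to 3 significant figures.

83.6 %

2.83 ML/d = 0.03275 m³/s.
460 L/s = 0.46 m³/s.
5.7 µg/L = 0.0057 mg/L.
10 µg/L = 0.01 mg/L.
Mass balance: 0.01·0.4928 = 0.03275·Cₑ + 0.46·0.0057.
Cₑ = (0.004928 − 0.002622) / 0.03275 = 0.07039 mg/L.
Required removal = 1 − 0.07039/0.428 = 83.55 %.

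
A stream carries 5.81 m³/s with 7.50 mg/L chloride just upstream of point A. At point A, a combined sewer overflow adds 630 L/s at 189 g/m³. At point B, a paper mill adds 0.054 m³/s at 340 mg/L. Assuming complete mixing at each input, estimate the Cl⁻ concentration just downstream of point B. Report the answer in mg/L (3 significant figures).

27.9 mg/L

630 L/s = 0.63 m³/s.
After input A: C = (5.81·7.5 + 0.63·189) / 6.44 = 25.26 mg/L.
After input B: C = (6.44·25.26 + 0.054·340) / 6.494 = 27.87 mg/L.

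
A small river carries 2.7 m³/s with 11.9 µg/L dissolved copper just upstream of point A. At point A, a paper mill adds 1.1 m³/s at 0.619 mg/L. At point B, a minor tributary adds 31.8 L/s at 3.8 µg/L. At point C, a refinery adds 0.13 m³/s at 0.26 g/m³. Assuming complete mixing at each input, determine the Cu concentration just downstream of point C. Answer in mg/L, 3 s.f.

0.189 mg/L

11.9 µg/L = 0.0119 mg/L.
After input A: C = (2.7·0.0119 + 1.1·0.619) / 3.8 = 0.1876 mg/L.
31.8 L/s = 0.0318 m³/s.
3.8 µg/L = 0.0038 mg/L.
After input B: C = (3.8·0.1876 + 0.0318·0.0038) / 3.832 = 0.1861 mg/L.
After input C: C = (3.832·0.1861 + 0.13·0.26) / 3.962 = 0.1885 mg/L.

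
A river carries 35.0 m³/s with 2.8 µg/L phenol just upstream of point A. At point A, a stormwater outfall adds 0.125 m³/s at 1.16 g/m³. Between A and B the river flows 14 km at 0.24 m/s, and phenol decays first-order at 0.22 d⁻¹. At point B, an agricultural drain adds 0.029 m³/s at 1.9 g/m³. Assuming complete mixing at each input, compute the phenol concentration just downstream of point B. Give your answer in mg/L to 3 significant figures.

0.00753 mg/L

2.8 µg/L = 0.0028 mg/L.
After input A: C = (35·0.0028 + 0.125·1.16) / 35.12 = 0.006918 mg/L.
Over the 14 km reach to input B (t = 5.833e+04 s = 0.6752 d), decay gives C = 0.006918·exp(−0.22·0.6752) = 0.005963 mg/L.
After input B: C = (35.12·0.005963 + 0.029·1.9) / 35.15 = 0.007526 mg/L.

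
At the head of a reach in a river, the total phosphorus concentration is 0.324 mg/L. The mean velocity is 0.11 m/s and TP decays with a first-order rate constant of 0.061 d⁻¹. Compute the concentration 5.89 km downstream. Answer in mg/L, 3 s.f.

0.312 mg/L

Travel time t = 5.89 km / 0.11 m/s = 5890/0.11 = 5.355e+04 s = 0.6197 d.
First-order decay: C = 0.324·exp(−0.061·0.6197) = 0.324·0.9629 = 0.312 mg/L.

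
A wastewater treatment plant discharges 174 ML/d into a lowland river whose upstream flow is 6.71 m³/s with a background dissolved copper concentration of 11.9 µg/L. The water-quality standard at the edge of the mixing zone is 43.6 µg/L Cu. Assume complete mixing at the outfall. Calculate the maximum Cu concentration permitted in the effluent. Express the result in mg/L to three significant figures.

174 ML/d = 2.014 m³/s.
11.9 µg/L = 0.0119 mg/L.
43.6 µg/L = 0.0436 mg/L.
Mass balance: 0.0436·8.724 = 2.014·Cₑ + 6.71·0.0119.
Cₑ = (0.3804 − 0.07985) / 2.014 = 0.1492 mg/L.

0.149 mg/L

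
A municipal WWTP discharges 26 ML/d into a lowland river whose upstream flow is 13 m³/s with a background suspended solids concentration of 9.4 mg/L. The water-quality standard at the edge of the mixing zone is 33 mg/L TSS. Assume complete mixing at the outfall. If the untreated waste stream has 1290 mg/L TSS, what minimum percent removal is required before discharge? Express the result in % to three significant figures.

18.4 %

26 ML/d = 0.3009 m³/s.
Mass balance: 33·13.3 = 0.3009·Cₑ + 13·9.4.
Cₑ = (438.9 − 122.2) / 0.3009 = 1053 mg/L.
Required removal = 1 − 1053/1290 = 18.41 %.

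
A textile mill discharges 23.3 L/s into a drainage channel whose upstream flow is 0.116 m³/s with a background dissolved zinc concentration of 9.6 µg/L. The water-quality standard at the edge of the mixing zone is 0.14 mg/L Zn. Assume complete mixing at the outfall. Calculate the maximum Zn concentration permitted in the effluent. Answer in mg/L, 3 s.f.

0.789 mg/L

23.3 L/s = 0.0233 m³/s.
9.6 µg/L = 0.0096 mg/L.
Mass balance: 0.14·0.1393 = 0.0233·Cₑ + 0.116·0.0096.
Cₑ = (0.0195 − 0.001114) / 0.0233 = 0.7892 mg/L.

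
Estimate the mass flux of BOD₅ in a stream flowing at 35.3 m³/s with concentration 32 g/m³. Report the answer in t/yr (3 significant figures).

35600 t/yr

Mass flux = Q·C = 35.3 m³/s × 32 g/m³ = 1130 g/s.
= 1130 g/s × 31.56 = 3.565e+04 t/yr.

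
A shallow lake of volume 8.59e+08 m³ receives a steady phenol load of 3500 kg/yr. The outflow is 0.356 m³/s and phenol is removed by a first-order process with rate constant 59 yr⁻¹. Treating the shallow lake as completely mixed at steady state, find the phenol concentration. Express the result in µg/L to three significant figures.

Outflow Q = 0.356 m³/s × 3.156e+07 s/yr = 1.123e+07 m³/yr.
Steady-state CSTR mass balance: W = Q·C + k·V·C, so C = W/(Q + kV).
Q + kV = 1.123e+07 + 59·8.59e+08 = 5.069e+10 m³/yr.
C = 3500/5.069e+10 = 6.904e-08 kg/m³ = 6.904e-05 mg/L = 0.06904 µg/L.

0.0690 µg/L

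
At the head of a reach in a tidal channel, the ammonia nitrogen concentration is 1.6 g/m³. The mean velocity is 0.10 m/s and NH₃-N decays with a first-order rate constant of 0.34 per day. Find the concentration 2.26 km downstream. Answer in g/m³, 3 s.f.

1.46 g/m³

Travel time t = 2.26 km / 0.10 m/s = 2260/0.10 = 2.26e+04 s = 0.2616 d.
First-order decay: C = 1.6·exp(−0.34·0.2616) = 1.6·0.9149 = 1.464 g/m³.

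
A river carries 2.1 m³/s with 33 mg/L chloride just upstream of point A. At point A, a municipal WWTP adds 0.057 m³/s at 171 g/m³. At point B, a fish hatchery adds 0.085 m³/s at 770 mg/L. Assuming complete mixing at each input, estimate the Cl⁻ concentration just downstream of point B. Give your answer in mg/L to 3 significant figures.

64.5 mg/L

After input A: C = (2.1·33 + 0.057·171) / 2.157 = 36.65 mg/L.
After input B: C = (2.157·36.65 + 0.085·770) / 2.242 = 64.45 mg/L.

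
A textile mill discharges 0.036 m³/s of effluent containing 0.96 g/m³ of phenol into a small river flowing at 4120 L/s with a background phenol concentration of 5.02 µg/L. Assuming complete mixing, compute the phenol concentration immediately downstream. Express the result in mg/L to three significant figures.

0.0133 mg/L

4120 L/s = 4.12 m³/s.
5.02 µg/L = 0.00502 mg/L.
Flow-weighted mixing gives C = (0.036·0.96 + 4.12·0.00502) / (0.036 + 4.12) = 0.05524/4.156 = 0.01329 mg/L.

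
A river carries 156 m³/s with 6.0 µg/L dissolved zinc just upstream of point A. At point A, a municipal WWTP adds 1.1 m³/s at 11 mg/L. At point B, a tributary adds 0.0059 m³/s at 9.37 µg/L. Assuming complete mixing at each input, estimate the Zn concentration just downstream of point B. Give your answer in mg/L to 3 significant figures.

0.0830 mg/L

6.0 µg/L = 0.006 mg/L.
After input A: C = (156·0.006 + 1.1·11) / 157.1 = 0.08298 mg/L.
9.37 µg/L = 0.00937 mg/L.
After input B: C = (157.1·0.08298 + 0.0059·0.00937) / 157.1 = 0.08298 mg/L.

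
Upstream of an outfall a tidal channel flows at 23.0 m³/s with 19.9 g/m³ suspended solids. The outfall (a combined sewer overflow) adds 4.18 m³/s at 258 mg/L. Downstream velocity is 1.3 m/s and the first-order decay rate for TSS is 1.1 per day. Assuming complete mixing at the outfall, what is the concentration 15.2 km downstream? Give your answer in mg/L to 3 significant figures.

After complete mixing, C₀ = (4.18·258 + 23·19.9) / 27.18 = 56.52 mg/L.
Travel time t = 1.52e+04 m / 1.3 m/s = 1.169e+04 s = 0.1353 d.
C = 56.52·exp(−1.1·0.1353) = 56.52·0.8617 = 48.7 mg/L.

48.7 mg/L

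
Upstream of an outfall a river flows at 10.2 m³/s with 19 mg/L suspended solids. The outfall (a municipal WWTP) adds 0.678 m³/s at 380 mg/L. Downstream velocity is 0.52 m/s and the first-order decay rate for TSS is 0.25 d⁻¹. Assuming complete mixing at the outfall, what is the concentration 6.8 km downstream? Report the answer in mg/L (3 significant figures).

40.0 mg/L

After complete mixing, C₀ = (0.678·380 + 10.2·19) / 10.88 = 41.5 mg/L.
Travel time t = 6800 m / 0.52 m/s = 1.308e+04 s = 0.1514 d.
C = 41.5·exp(−0.25·0.1514) = 41.5·0.9629 = 39.96 mg/L.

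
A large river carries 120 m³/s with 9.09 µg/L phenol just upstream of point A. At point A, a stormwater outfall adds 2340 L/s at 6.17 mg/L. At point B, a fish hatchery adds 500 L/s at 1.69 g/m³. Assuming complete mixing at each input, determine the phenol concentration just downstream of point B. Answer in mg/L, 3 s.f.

9.09 µg/L = 0.00909 mg/L.
2340 L/s = 2.34 m³/s.
After input A: C = (120·0.00909 + 2.34·6.17) / 122.3 = 0.1269 mg/L.
500 L/s = 0.5 m³/s.
After input B: C = (122.3·0.1269 + 0.5·1.69) / 122.8 = 0.1333 mg/L.

0.133 mg/L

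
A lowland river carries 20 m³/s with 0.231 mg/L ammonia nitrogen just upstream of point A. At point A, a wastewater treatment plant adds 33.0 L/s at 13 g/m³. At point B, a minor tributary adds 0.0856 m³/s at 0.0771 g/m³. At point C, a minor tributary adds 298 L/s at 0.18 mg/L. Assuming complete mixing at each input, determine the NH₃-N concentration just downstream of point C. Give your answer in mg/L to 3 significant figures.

0.250 mg/L

33.0 L/s = 0.033 m³/s.
After input A: C = (20·0.231 + 0.033·13) / 20.03 = 0.252 mg/L.
After input B: C = (20.03·0.252 + 0.0856·0.0771) / 20.12 = 0.2513 mg/L.
298 L/s = 0.298 m³/s.
After input C: C = (20.12·0.2513 + 0.298·0.18) / 20.42 = 0.2502 mg/L.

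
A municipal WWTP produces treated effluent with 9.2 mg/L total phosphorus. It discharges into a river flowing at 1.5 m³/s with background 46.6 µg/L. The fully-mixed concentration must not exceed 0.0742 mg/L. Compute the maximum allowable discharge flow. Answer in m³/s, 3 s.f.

0.00454 m³/s

46.6 µg/L = 0.0466 mg/L.
Mass balance at complete mixing: C_std·(Q_w + Q_r) = Q_w·C_e + Q_r·C_b.
Rearranging, Q_w = Q_r·(C_std − C_b)/(C_e − C_std) = 1.5·(0.0742 − 0.0466) / (9.2 − 0.0742) = 0.004537 m³/s.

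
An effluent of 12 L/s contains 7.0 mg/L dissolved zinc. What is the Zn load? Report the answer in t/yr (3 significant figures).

12 L/s = 0.012 m³/s.
Mass flux = Q·C = 0.012 m³/s × 7 g/m³ = 0.084 g/s.
= 0.084 g/s × 31.56 = 2.651 t/yr.

2.65 t/yr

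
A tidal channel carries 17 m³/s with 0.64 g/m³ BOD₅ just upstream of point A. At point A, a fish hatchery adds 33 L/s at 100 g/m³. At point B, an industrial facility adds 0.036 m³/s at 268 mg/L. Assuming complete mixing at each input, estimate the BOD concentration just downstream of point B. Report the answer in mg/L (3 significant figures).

1.40 mg/L

33 L/s = 0.033 m³/s.
After input A: C = (17·0.64 + 0.033·100) / 17.03 = 0.8325 mg/L.
After input B: C = (17.03·0.8325 + 0.036·268) / 17.07 = 1.396 mg/L.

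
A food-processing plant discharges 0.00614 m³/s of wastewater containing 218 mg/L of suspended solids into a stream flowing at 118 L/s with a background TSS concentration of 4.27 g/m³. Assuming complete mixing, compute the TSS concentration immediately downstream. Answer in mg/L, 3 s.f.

14.8 mg/L

118 L/s = 0.118 m³/s.
Flow-weighted mixing gives C = (0.00614·218 + 0.118·4.27) / (0.00614 + 0.118) = 1.842/0.1241 = 14.84 mg/L.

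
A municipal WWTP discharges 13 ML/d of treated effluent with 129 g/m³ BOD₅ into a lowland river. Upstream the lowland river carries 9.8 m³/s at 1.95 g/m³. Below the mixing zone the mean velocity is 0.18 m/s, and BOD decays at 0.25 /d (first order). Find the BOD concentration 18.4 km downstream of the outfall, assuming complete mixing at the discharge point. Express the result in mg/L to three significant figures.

2.88 mg/L

13 ML/d = 0.1505 m³/s.
After complete mixing, C₀ = (0.1505·129 + 9.8·1.95) / 9.95 = 3.871 mg/L.
Travel time t = 1.84e+04 m / 0.18 m/s = 1.022e+05 s = 1.183 d.
C = 3.871·exp(−0.25·1.183) = 3.871·0.7439 = 2.88 mg/L.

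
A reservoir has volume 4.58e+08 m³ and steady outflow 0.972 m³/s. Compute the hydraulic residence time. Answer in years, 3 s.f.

Q = 0.972 m³/s × 3.156e+07 s/yr = 3.067e+07 m³/yr.
Hydraulic residence time τ = V/Q = 4.58e+08/3.067e+07 = 14.93 yr.

14.9 yr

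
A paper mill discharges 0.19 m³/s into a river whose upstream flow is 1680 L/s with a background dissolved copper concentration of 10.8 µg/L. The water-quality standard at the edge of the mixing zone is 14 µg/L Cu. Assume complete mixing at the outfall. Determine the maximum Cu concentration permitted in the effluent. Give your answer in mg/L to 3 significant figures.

1680 L/s = 1.68 m³/s.
10.8 µg/L = 0.0108 mg/L.
14 µg/L = 0.014 mg/L.
Mass balance: 0.014·1.87 = 0.19·Cₑ + 1.68·0.0108.
Cₑ = (0.02618 − 0.01814) / 0.19 = 0.04229 mg/L.

0.0423 mg/L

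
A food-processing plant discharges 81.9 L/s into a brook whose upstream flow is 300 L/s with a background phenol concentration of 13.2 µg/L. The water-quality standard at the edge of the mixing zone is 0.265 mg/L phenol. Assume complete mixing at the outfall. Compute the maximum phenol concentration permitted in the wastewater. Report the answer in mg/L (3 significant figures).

1.19 mg/L

81.9 L/s = 0.0819 m³/s.
300 L/s = 0.3 m³/s.
13.2 µg/L = 0.0132 mg/L.
Mass balance: 0.265·0.3819 = 0.0819·Cₑ + 0.3·0.0132.
Cₑ = (0.1012 − 0.00396) / 0.0819 = 1.187 mg/L.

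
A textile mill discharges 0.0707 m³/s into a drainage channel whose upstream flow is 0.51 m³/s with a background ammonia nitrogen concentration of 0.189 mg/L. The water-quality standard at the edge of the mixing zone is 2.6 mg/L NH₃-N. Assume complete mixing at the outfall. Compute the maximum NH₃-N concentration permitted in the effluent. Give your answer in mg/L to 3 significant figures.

20.0 mg/L

Mass balance: 2.6·0.5807 = 0.0707·Cₑ + 0.51·0.189.
Cₑ = (1.51 − 0.09639) / 0.0707 = 19.99 mg/L.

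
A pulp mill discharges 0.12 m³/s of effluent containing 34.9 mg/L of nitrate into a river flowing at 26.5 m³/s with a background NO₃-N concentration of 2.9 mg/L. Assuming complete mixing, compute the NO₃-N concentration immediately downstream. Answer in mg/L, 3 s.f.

Flow-weighted mixing gives C = (0.12·34.9 + 26.5·2.9) / (0.12 + 26.5) = 81.04/26.62 = 3.044 mg/L.

3.04 mg/L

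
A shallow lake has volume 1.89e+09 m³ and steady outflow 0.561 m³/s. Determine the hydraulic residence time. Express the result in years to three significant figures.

Q = 0.561 m³/s × 3.156e+07 s/yr = 1.77e+07 m³/yr.
Hydraulic residence time τ = V/Q = 1.89e+09/1.77e+07 = 106.8 yr.

107 yr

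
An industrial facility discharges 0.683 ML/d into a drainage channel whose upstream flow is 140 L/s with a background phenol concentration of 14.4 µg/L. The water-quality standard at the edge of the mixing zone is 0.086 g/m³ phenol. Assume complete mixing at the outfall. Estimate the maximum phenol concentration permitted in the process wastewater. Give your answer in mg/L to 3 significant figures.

0.683 ML/d = 0.007905 m³/s.
140 L/s = 0.14 m³/s.
14.4 µg/L = 0.0144 mg/L.
Mass balance: 0.086·0.1479 = 0.007905·Cₑ + 0.14·0.0144.
Cₑ = (0.01272 − 0.002016) / 0.007905 = 1.354 mg/L.

1.35 mg/L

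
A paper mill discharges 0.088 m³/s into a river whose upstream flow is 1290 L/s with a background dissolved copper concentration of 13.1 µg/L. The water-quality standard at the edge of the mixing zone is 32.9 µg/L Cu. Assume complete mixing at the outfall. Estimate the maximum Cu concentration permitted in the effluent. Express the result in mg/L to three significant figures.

1290 L/s = 1.29 m³/s.
13.1 µg/L = 0.0131 mg/L.
32.9 µg/L = 0.0329 mg/L.
Mass balance: 0.0329·1.378 = 0.088·Cₑ + 1.29·0.0131.
Cₑ = (0.04534 − 0.0169) / 0.088 = 0.3231 mg/L.

0.323 mg/L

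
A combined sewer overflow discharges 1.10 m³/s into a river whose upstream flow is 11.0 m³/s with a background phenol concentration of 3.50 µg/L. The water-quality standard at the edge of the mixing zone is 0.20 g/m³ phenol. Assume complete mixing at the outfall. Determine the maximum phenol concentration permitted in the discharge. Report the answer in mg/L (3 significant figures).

3.50 µg/L = 0.0035 mg/L.
Mass balance: 0.2·12.1 = 1.1·Cₑ + 11·0.0035.
Cₑ = (2.42 − 0.0385) / 1.1 = 2.165 mg/L.

2.16 mg/L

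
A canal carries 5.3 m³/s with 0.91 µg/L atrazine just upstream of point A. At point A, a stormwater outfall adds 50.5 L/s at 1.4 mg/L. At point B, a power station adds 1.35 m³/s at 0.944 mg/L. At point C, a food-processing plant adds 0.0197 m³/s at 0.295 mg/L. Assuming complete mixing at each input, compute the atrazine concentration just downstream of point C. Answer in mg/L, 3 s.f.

0.202 mg/L

0.91 µg/L = 0.00091 mg/L.
50.5 L/s = 0.0505 m³/s.
After input A: C = (5.3·0.00091 + 0.0505·1.4) / 5.351 = 0.01412 mg/L.
After input B: C = (5.351·0.01412 + 1.35·0.944) / 6.7 = 0.2015 mg/L.
After input C: C = (6.7·0.2015 + 0.0197·0.295) / 6.72 = 0.2017 mg/L.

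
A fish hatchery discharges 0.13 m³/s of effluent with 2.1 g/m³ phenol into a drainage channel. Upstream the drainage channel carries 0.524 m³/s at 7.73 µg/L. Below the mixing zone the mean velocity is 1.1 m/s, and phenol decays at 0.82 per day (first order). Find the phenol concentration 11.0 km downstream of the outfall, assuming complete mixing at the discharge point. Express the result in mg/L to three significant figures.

0.385 mg/L

7.73 µg/L = 0.00773 mg/L.
After complete mixing, C₀ = (0.13·2.1 + 0.524·0.00773) / 0.654 = 0.4236 mg/L.
Travel time t = 1.1e+04 m / 1.1 m/s = 1e+04 s = 0.1157 d.
C = 0.4236·exp(−0.82·0.1157) = 0.4236·0.9095 = 0.3853 mg/L.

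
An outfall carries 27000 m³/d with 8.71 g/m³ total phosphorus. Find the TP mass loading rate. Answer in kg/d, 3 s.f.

235 kg/d

27000 m³/d = 0.3125 m³/s.
Mass flux = Q·C = 0.3125 m³/s × 8.71 g/m³ = 2.722 g/s.
= 2.722 g/s × 86.4 = 235.2 kg/d.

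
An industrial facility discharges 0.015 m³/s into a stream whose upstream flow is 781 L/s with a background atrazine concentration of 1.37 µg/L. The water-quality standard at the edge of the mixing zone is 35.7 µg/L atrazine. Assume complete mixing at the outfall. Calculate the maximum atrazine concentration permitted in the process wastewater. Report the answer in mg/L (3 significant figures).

1.82 mg/L

781 L/s = 0.781 m³/s.
1.37 µg/L = 0.00137 mg/L.
35.7 µg/L = 0.0357 mg/L.
Mass balance: 0.0357·0.796 = 0.015·Cₑ + 0.781·0.00137.
Cₑ = (0.02842 − 0.00107) / 0.015 = 1.823 mg/L.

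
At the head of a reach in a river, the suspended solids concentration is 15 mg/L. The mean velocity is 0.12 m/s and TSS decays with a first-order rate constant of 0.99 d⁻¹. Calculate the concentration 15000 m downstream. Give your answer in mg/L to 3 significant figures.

Travel time t = 15000 m / 0.12 m/s = 1.5e+04/0.12 = 1.25e+05 s = 1.447 d.
First-order decay: C = 15·exp(−0.99·1.447) = 15·0.2388 = 3.581 mg/L.

3.58 mg/L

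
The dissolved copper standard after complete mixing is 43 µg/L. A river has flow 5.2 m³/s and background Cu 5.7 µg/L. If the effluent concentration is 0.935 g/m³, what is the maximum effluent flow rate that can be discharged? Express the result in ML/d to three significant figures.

18.8 ML/d

5.7 µg/L = 0.0057 mg/L.
43 µg/L = 0.043 mg/L.
Mass balance at complete mixing: C_std·(Q_w + Q_r) = Q_w·C_e + Q_r·C_b.
Rearranging, Q_w = Q_r·(C_std − C_b)/(C_e − C_std) = 5.2·(0.043 − 0.0057) / (0.935 − 0.043) = 0.2174 m³/s.
= 18.79 ML/d.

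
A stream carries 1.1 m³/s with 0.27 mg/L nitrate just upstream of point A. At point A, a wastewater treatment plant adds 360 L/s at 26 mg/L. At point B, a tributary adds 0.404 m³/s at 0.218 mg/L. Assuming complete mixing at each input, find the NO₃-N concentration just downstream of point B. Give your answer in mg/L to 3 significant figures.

360 L/s = 0.36 m³/s.
After input A: C = (1.1·0.27 + 0.36·26) / 1.46 = 6.614 mg/L.
After input B: C = (1.46·6.614 + 0.404·0.218) / 1.864 = 5.228 mg/L.

5.23 mg/L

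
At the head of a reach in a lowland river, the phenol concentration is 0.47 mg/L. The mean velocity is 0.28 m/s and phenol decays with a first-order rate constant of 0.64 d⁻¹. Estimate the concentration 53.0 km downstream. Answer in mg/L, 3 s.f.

Travel time t = 53.0 km / 0.28 m/s = 5.3e+04/0.28 = 1.893e+05 s = 2.191 d.
First-order decay: C = 0.47·exp(−0.64·2.191) = 0.47·0.2461 = 0.1157 mg/L.

0.116 mg/L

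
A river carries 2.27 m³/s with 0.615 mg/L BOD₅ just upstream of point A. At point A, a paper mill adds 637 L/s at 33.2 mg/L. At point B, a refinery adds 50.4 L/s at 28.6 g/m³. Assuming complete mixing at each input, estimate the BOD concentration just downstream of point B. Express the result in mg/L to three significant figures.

637 L/s = 0.637 m³/s.
After input A: C = (2.27·0.615 + 0.637·33.2) / 2.907 = 7.755 mg/L.
50.4 L/s = 0.0504 m³/s.
After input B: C = (2.907·7.755 + 0.0504·28.6) / 2.957 = 8.11 mg/L.

8.11 mg/L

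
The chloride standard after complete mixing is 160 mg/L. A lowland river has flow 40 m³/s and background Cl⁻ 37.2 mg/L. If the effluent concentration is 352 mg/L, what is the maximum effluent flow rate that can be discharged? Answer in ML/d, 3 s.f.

Mass balance at complete mixing: C_std·(Q_w + Q_r) = Q_w·C_e + Q_r·C_b.
Rearranging, Q_w = Q_r·(C_std − C_b)/(C_e − C_std) = 40·(160 − 37.2) / (352 − 160) = 25.58 m³/s.
= 2210 ML/d.

2210 ML/d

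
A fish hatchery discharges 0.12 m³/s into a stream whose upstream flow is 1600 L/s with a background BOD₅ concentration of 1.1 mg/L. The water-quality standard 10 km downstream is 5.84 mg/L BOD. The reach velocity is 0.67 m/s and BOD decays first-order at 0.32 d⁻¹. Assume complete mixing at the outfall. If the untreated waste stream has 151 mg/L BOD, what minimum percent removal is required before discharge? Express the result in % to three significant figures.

51.1 %

1600 L/s = 1.6 m³/s.
Travel time to the compliance point: t = 1e+04/0.67 = 1.493e+04 s = 0.1727 d; decay factor exp(−0.32·0.1727) = 0.9462.
So the concentration just after mixing may be at most 5.84/0.9462 = 6.172 mg/L.
Mass balance: 6.172·1.72 = 0.12·Cₑ + 1.6·1.1.
Cₑ = (10.62 − 1.76) / 0.12 = 73.8 mg/L.
Required removal = 1 − 73.8/151 = 51.13 %.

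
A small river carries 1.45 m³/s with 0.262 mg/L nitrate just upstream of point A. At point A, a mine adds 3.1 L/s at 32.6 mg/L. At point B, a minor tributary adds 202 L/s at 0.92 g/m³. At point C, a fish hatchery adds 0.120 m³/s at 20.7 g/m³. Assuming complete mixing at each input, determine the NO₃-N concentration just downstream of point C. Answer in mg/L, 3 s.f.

1.77 mg/L

3.1 L/s = 0.0031 m³/s.
After input A: C = (1.45·0.262 + 0.0031·32.6) / 1.453 = 0.331 mg/L.
202 L/s = 0.202 m³/s.
After input B: C = (1.453·0.331 + 0.202·0.92) / 1.655 = 0.4029 mg/L.
After input C: C = (1.655·0.4029 + 0.12·20.7) / 1.775 = 1.775 mg/L.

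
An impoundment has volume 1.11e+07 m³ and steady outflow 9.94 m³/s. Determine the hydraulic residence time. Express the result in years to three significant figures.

0.0354 yr

Q = 9.94 m³/s × 3.156e+07 s/yr = 3.137e+08 m³/yr.
Hydraulic residence time τ = V/Q = 1.11e+07/3.137e+08 = 0.03539 yr.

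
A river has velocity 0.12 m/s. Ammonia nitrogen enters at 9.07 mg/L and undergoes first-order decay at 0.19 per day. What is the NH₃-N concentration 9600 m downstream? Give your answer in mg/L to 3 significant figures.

Travel time t = 9600 m / 0.12 m/s = 9600/0.12 = 8e+04 s = 0.9259 d.
First-order decay: C = 9.07·exp(−0.19·0.9259) = 9.07·0.8387 = 7.607 mg/L.

7.61 mg/L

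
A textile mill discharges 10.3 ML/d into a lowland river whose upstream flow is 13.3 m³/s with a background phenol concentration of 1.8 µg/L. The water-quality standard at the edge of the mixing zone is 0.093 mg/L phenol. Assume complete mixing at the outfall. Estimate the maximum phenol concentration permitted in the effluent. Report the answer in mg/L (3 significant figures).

10.3 mg/L

10.3 ML/d = 0.1192 m³/s.
1.8 µg/L = 0.0018 mg/L.
Mass balance: 0.093·13.42 = 0.1192·Cₑ + 13.3·0.0018.
Cₑ = (1.248 − 0.02394) / 0.1192 = 10.27 mg/L.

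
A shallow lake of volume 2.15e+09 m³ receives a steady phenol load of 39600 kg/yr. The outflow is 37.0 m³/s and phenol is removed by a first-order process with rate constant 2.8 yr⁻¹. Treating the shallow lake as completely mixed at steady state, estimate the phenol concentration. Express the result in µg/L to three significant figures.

5.51 µg/L

Outflow Q = 37.0 m³/s × 3.156e+07 s/yr = 1.168e+09 m³/yr.
Steady-state CSTR mass balance: W = Q·C + k·V·C, so C = W/(Q + kV).
Q + kV = 1.168e+09 + 2.8·2.15e+09 = 7.188e+09 m³/yr.
C = 39600/7.188e+09 = 5.509e-06 kg/m³ = 0.005509 mg/L = 5.509 µg/L.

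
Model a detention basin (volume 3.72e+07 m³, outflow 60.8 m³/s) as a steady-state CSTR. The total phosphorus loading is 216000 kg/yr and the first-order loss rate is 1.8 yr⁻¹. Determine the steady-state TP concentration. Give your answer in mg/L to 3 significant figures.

Outflow Q = 60.8 m³/s × 3.156e+07 s/yr = 1.919e+09 m³/yr.
Steady-state CSTR mass balance: W = Q·C + k·V·C, so C = W/(Q + kV).
Q + kV = 1.919e+09 + 1.8·3.72e+07 = 1.986e+09 m³/yr.
C = 216000/1.986e+09 = 0.0001088 kg/m³ = 0.1088 mg/L.

0.109 mg/L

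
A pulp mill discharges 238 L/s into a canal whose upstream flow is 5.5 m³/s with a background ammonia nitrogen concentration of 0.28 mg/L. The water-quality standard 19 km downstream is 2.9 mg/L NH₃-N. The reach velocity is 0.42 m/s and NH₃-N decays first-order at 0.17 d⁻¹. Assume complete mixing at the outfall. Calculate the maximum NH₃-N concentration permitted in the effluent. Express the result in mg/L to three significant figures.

70.0 mg/L

238 L/s = 0.238 m³/s.
Travel time to the compliance point: t = 1.9e+04/0.42 = 4.524e+04 s = 0.5236 d; decay factor exp(−0.17·0.5236) = 0.9148.
So the concentration just after mixing may be at most 2.9/0.9148 = 3.17 mg/L.
Mass balance: 3.17·5.738 = 0.238·Cₑ + 5.5·0.28.
Cₑ = (18.19 − 1.54) / 0.238 = 69.95 mg/L.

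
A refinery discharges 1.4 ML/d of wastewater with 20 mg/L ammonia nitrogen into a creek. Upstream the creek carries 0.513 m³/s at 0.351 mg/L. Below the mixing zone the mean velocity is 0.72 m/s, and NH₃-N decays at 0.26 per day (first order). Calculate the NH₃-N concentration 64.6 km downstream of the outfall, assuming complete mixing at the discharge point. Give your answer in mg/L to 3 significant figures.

1.4 ML/d = 0.0162 m³/s.
After complete mixing, C₀ = (0.0162·20 + 0.513·0.351) / 0.5292 = 0.9526 mg/L.
Travel time t = 6.46e+04 m / 0.72 m/s = 8.972e+04 s = 1.038 d.
C = 0.9526·exp(−0.26·1.038) = 0.9526·0.7634 = 0.7272 mg/L.

0.727 mg/L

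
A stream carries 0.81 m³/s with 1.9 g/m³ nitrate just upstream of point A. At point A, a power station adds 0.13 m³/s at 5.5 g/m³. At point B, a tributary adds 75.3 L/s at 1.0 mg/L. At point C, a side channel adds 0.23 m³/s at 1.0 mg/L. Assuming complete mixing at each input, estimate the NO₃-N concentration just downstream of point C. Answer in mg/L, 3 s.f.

2.06 mg/L

After input A: C = (0.81·1.9 + 0.13·5.5) / 0.94 = 2.398 mg/L.
75.3 L/s = 0.0753 m³/s.
After input B: C = (0.94·2.398 + 0.0753·1) / 1.015 = 2.294 mg/L.
After input C: C = (1.015·2.294 + 0.23·1) / 1.245 = 2.055 mg/L.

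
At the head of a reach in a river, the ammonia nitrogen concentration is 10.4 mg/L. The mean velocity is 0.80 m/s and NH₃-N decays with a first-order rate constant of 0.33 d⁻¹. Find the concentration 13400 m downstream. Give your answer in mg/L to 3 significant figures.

9.76 mg/L

Travel time t = 13400 m / 0.80 m/s = 1.34e+04/0.80 = 1.675e+04 s = 0.1939 d.
First-order decay: C = 10.4·exp(−0.33·0.1939) = 10.4·0.938 = 9.755 mg/L.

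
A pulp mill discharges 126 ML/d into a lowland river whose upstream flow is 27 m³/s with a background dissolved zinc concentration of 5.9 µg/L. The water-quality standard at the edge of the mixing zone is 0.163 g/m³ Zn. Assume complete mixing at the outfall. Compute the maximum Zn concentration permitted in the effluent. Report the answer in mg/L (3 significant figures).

126 ML/d = 1.458 m³/s.
5.9 µg/L = 0.0059 mg/L.
Mass balance: 0.163·28.46 = 1.458·Cₑ + 27·0.0059.
Cₑ = (4.639 − 0.1593) / 1.458 = 3.072 mg/L.

3.07 mg/L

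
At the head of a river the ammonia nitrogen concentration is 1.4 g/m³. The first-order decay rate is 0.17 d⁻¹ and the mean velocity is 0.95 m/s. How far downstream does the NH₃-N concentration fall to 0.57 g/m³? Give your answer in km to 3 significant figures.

From C = C₀·e^(−kt), t = ln(C₀/C)/k = ln(1.4/0.57)/0.17 = 0.8986/0.17 = 5.286 d.
Distance = v·t = 0.95 m/s × 4.567e+05 s = 4.339e+05 m = 433.9 km.

434 km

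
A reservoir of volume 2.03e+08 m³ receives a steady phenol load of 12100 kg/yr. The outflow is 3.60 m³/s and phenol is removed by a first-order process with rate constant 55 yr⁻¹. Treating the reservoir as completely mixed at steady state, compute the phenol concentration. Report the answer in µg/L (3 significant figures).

Outflow Q = 3.60 m³/s × 3.156e+07 s/yr = 1.136e+08 m³/yr.
Steady-state CSTR mass balance: W = Q·C + k·V·C, so C = W/(Q + kV).
Q + kV = 1.136e+08 + 55·2.03e+08 = 1.128e+10 m³/yr.
C = 12100/1.128e+10 = 1.073e-06 kg/m³ = 0.001073 mg/L = 1.073 µg/L.

1.07 µg/L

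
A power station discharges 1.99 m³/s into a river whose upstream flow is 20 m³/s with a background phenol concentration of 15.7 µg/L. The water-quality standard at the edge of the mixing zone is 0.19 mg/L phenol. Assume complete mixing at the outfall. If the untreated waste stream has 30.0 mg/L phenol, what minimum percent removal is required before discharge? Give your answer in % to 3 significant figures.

15.7 µg/L = 0.0157 mg/L.
Mass balance: 0.19·21.99 = 1.99·Cₑ + 20·0.0157.
Cₑ = (4.178 − 0.314) / 1.99 = 1.942 mg/L.
Required removal = 1 − 1.942/30.0 = 93.53 %.

93.5 %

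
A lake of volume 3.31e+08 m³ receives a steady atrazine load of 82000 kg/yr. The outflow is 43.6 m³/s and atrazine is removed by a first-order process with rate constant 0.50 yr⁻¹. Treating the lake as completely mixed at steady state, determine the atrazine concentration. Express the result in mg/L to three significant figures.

0.0532 mg/L

Outflow Q = 43.6 m³/s × 3.156e+07 s/yr = 1.376e+09 m³/yr.
Steady-state CSTR mass balance: W = Q·C + k·V·C, so C = W/(Q + kV).
Q + kV = 1.376e+09 + 0.50·3.31e+08 = 1.541e+09 m³/yr.
C = 82000/1.541e+09 = 5.32e-05 kg/m³ = 0.0532 mg/L.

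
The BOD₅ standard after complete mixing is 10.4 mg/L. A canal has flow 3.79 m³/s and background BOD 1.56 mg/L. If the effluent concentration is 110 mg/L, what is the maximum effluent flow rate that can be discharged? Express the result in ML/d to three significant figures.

29.1 ML/d

Mass balance at complete mixing: C_std·(Q_w + Q_r) = Q_w·C_e + Q_r·C_b.
Rearranging, Q_w = Q_r·(C_std − C_b)/(C_e − C_std) = 3.79·(10.4 − 1.56) / (110 − 10.4) = 0.3364 m³/s.
= 29.06 ML/d.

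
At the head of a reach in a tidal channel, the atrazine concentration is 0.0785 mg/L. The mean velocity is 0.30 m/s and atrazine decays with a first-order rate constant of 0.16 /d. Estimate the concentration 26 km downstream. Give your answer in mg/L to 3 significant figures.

0.0669 mg/L

Travel time t = 26 km / 0.30 m/s = 2.6e+04/0.30 = 8.667e+04 s = 1.003 d.
First-order decay: C = 0.0785·exp(−0.16·1.003) = 0.0785·0.8517 = 0.06686 mg/L.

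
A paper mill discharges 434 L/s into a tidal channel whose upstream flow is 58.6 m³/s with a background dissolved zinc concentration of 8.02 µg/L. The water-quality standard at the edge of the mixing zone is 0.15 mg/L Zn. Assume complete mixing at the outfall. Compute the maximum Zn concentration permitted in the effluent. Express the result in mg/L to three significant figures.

434 L/s = 0.434 m³/s.
8.02 µg/L = 0.00802 mg/L.
Mass balance: 0.15·59.03 = 0.434·Cₑ + 58.6·0.00802.
Cₑ = (8.855 − 0.47) / 0.434 = 19.32 mg/L.

19.3 mg/L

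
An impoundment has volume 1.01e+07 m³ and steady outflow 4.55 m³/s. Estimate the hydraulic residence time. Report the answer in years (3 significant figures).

Q = 4.55 m³/s × 3.156e+07 s/yr = 1.436e+08 m³/yr.
Hydraulic residence time τ = V/Q = 1.01e+07/1.436e+08 = 0.07034 yr.

0.0703 yr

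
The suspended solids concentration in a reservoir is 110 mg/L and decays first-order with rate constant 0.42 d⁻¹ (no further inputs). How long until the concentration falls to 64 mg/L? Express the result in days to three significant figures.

1.29 d

t = ln(C₀/C)/k = ln(110/64)/0.42 = 0.5416/0.42 = 1.29 d.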